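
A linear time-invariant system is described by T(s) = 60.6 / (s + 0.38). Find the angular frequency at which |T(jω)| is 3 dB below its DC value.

0.38 rad s⁻¹

For a single-pole low-pass, the −3 dB point is at the pole: ω = 0.38 rad s⁻¹.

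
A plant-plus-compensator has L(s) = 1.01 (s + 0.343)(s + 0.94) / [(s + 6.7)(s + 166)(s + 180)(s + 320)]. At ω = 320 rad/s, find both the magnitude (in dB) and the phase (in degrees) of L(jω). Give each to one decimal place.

|j320 + 0.343| = √(320² + 0.343²) = 320
|j320 + 0.94| = √(320² + 0.94²) = 320
|j320 + 6.7| = √(320² + 6.7²) = 320.1
|j320 + 166| = √(320² + 166²) = 360.5
|j320 + 180| = √(320² + 180²) = 367.2
|j320 + 320| = √(320² + 320²) = 452.5
|L(j320)| = 1.01 × 320 × 320 / (320.1 × 360.5 × 367.2 × 452.5) = 5.3947e-06
20 log₁₀(5.3947e-06) = -105.36 dB
∠(j320 + 0.343) = arctan(320/0.343) = 89.94°
∠(j320 + 0.94) = arctan(320/0.94) = 89.83°
∠(j320 + 6.7) = arctan(320/6.7) = 88.80°
∠(j320 + 166) = arctan(320/166) = 62.58°
∠(j320 + 180) = arctan(320/180) = 60.64°
∠(j320 + 320) = arctan(320/320) = 45.00°
∠L(j320) = 89.94° + 89.83° − (88.80° + 62.58° + 60.64° + 45.00°) = -77.25°

|L| = -105.4 dB, ∠L = -77.3°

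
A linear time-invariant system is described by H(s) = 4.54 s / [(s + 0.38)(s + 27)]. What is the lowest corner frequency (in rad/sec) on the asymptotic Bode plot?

Break frequencies occur at each pole and zero magnitude: 0.38 rad/sec, 27 rad/sec.
The lowest is 0.38 rad/sec.

0.38 rad/sec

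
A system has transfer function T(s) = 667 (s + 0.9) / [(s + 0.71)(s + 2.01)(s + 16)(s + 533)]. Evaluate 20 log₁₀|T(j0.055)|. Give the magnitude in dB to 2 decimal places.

|j0.055 + 0.9| = √(0.055² + 0.9²) = 0.9017
|j0.055 + 0.71| = √(0.055² + 0.71²) = 0.7121
|j0.055 + 2.01| = √(0.055² + 2.01²) = 2.011
|j0.055 + 16| = √(0.055² + 16²) = 16
|j0.055 + 533| = √(0.055² + 533²) = 533
|T(j0.055)| = 667 × 0.9017 / (0.7121 × 2.011 × 16 × 533) = 0.049251
20 log₁₀(0.049251) = -26.152 dB

-26.15 dB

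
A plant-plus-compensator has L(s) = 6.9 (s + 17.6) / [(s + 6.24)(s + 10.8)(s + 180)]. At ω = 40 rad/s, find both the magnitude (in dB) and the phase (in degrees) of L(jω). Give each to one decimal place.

|L| = -60.2 dB, ∠L = -102.3°

|j40 + 17.6| = √(40² + 17.6²) = 43.7
|j40 + 6.24| = √(40² + 6.24²) = 40.48
|j40 + 10.8| = √(40² + 10.8²) = 41.43
|j40 + 180| = √(40² + 180²) = 184.4
|L(j40)| = 6.9 × 43.7 / (40.48 × 41.43 × 184.4) = 0.00097494
20 log₁₀(0.00097494) = -60.22 dB
∠(j40 + 17.6) = arctan(40/17.6) = 66.25°
∠(j40 + 6.24) = arctan(40/6.24) = 81.13°
∠(j40 + 10.8) = arctan(40/10.8) = 74.89°
∠(j40 + 180) = arctan(40/180) = 12.53°
∠L(j40) = 66.25° − (81.13° + 74.89° + 12.53°) = -102.30°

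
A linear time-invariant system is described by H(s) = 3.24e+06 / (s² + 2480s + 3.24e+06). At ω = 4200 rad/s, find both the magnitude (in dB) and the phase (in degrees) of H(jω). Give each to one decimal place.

|(j4200)² + 2480(j4200) + 3.24e+06| = |-1.44e+07 + j1.0416e+07| = 1.777e+07
|H(j4200)| = 3.24e+06 / 1.777e+07 = 0.18231
20 log₁₀(0.18231) = -14.78 dB
∠[(j4200)² + 2480(j4200) + 3.24e+06] = ∠[-1.44e+07 + j1.0416e+07] = 144.12°
∠H(j4200) = −144.12° = -144.12°

|H| = -14.8 dB, ∠H = -144.1°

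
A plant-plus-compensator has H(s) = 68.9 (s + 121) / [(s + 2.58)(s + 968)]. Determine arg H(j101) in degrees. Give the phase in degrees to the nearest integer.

-55°

∠(j101 + 121) = arctan(101/121) = 39.85°
∠(j101 + 2.58) = arctan(101/2.58) = 88.54°
∠(j101 + 968) = arctan(101/968) = 5.96°
∠H(j101) = 39.85° − (88.54° + 5.96°) = -54.64°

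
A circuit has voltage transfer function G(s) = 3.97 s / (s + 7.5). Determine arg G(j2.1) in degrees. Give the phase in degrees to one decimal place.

∠(j2.1) = 90.00°
∠(j2.1 + 7.5) = arctan(2.1/7.5) = 15.64°
∠G(j2.1) = 90.00° − 15.64° = 74.36°

74.4°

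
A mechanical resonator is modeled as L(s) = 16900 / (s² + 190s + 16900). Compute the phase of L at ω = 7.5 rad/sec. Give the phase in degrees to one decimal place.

∠[(j7.5)² + 190(j7.5) + 16900] = ∠[16844 + j1425] = 4.84°
∠L(j7.5) = −4.84° = -4.84°

-4.8°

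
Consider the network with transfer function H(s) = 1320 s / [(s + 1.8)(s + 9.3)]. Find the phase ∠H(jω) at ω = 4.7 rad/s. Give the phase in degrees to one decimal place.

-5.9°

∠(j4.7) = 90.00°
∠(j4.7 + 1.8) = arctan(4.7/1.8) = 69.04°
∠(j4.7 + 9.3) = arctan(4.7/9.3) = 26.81°
∠H(j4.7) = 90.00° − (69.04° + 26.81°) = -5.86°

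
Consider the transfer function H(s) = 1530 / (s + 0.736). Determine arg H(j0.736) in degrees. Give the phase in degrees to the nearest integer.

-45°

∠(j0.736 + 0.736) = arctan(0.736/0.736) = 45.00°
∠H(j0.736) = −45.00° = -45.00°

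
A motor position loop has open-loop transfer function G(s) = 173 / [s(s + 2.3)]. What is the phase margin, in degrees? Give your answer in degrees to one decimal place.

10.0°

Gain crossover: |G(jω)| = 1 at ω ≈ 13.1 rad/sec.
∠G(j13.1) = −90° − arctan(13.1/2.3) ≈ -170.01°
PM = 180° + (-170.01°) = 9.99°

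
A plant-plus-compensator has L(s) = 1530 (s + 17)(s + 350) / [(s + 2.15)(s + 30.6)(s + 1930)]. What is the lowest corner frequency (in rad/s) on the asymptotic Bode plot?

2.15 rad/s

Break frequencies occur at each pole and zero magnitude: 2.15 rad/s, 17 rad/s, 30.6 rad/s, 350 rad/s, 1930 rad/s.
The lowest is 2.15 rad/s.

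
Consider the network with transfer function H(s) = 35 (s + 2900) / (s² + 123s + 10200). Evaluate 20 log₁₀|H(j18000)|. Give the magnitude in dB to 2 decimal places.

|j18000 + 2900| = √(18000² + 2900²) = 1.823e+04
|(j18000)² + 123(j18000) + 10200| = |-3.2399e+08 + j2.214e+06| = 3.24e+08
|H(j18000)| = 35 × 1.823e+04 / 3.24e+08 = 0.0019695
20 log₁₀(0.0019695) = -54.113 dB

-54.11 dB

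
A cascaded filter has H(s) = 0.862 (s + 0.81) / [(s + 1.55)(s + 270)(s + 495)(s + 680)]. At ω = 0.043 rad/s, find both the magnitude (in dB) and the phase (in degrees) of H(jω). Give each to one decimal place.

|j0.043 + 0.81| = √(0.043² + 0.81²) = 0.8111
|j0.043 + 1.55| = √(0.043² + 1.55²) = 1.551
|j0.043 + 270| = √(0.043² + 270²) = 270
|j0.043 + 495| = √(0.043² + 495²) = 495
|j0.043 + 680| = √(0.043² + 680²) = 680
|H(j0.043)| = 0.862 × 0.8111 / (1.551 × 270 × 495 × 680) = 4.9617e-09
20 log₁₀(4.9617e-09) = -166.09 dB
∠(j0.043 + 0.81) = arctan(0.043/0.81) = 3.04°
∠(j0.043 + 1.55) = arctan(0.043/1.55) = 1.59°
∠(j0.043 + 270) = arctan(0.043/270) = 0.01°
∠(j0.043 + 495) = arctan(0.043/495) = 0.00°
∠(j0.043 + 680) = arctan(0.043/680) = 0.00°
∠H(j0.043) = 3.04° − (1.59° + 0.01° + 0.00° + 0.00°) = 1.43°

|H| = -166.1 dB, ∠H = 1.4°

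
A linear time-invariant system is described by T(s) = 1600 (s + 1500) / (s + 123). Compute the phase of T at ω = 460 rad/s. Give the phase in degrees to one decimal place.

-58.0 deg

∠(j460 + 1500) = arctan(460/1500) = 17.05°
∠(j460 + 123) = arctan(460/123) = 75.03°
∠T(j460) = 17.05° − 75.03° = -57.98°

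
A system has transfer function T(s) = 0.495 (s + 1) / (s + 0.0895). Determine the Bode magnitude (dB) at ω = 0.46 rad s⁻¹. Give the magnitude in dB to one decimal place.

|j0.46 + 1| = √(0.46² + 1²) = 1.101
|j0.46 + 0.0895| = √(0.46² + 0.0895²) = 0.4686
|T(j0.46)| = 0.495 × 1.101 / 0.4686 = 1.1627
20 log₁₀(1.1627) = 1.31 dB

1.3 dB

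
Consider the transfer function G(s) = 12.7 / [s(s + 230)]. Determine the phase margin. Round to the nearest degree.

Gain crossover: |G(jω)| = 1 at ω ≈ 0.0552 rad/sec.
∠G(j0.0552) = −90° − arctan(0.0552/230) ≈ -90.01°
PM = 180° + (-90.01°) = 89.99°

90°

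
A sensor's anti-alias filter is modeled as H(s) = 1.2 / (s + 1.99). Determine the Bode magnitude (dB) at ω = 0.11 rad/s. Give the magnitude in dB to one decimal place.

|j0.11 + 1.99| = √(0.11² + 1.99²) = 1.993
|H(j0.11)| = 1.2 / 1.993 = 0.6021
20 log₁₀(0.6021) = -4.41 dB

-4.4 dB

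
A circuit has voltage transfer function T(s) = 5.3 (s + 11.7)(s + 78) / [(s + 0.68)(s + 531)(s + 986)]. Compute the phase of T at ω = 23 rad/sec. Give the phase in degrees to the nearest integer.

-13 deg

∠(j23 + 11.7) = arctan(23/11.7) = 63.04°
∠(j23 + 78) = arctan(23/78) = 16.43°
∠(j23 + 0.68) = arctan(23/0.68) = 88.31°
∠(j23 + 531) = arctan(23/531) = 2.48°
∠(j23 + 986) = arctan(23/986) = 1.34°
∠T(j23) = 63.04° + 16.43° − (88.31° + 2.48° + 1.34°) = -12.66°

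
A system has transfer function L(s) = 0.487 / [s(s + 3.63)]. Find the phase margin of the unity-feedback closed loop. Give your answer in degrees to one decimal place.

Gain crossover: |L(jω)| = 1 at ω ≈ 0.134 rad/s.
∠L(j0.134) = −90° − arctan(0.134/3.63) ≈ -92.12°
PM = 180° + (-92.12°) = 87.88°

87.9 deg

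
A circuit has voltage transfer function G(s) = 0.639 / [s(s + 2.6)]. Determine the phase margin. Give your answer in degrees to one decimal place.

84.6°

Gain crossover: |G(jω)| = 1 at ω ≈ 0.245 rad/s.
∠G(j0.245) = −90° − arctan(0.245/2.6) ≈ -95.38°
PM = 180° + (-95.38°) = 84.62°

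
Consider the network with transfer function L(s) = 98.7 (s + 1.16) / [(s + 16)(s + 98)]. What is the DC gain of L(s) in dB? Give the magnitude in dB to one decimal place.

L(0) = 98.7 × 1.16 / (16 × 98) = 0.073018
20 log₁₀(0.073018) = -22.73 dB

-22.7 dB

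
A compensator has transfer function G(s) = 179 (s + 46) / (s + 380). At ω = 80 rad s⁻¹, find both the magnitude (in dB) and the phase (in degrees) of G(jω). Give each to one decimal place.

|G| = 32.6 dB, ∠G = 48.2 deg

|j80 + 46| = √(80² + 46²) = 92.28
|j80 + 380| = √(80² + 380²) = 388.3
|G(j80)| = 179 × 92.28 / 388.3 = 42.537
20 log₁₀(42.537) = 32.58 dB
∠(j80 + 46) = arctan(80/46) = 60.10°
∠(j80 + 380) = arctan(80/380) = 11.89°
∠G(j80) = 60.10° − 11.89° = 48.21°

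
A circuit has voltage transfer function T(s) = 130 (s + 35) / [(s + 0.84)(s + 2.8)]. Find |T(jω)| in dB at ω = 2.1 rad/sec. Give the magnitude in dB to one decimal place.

55.2 dB

|j2.1 + 35| = √(2.1² + 35²) = 35.06
|j2.1 + 0.84| = √(2.1² + 0.84²) = 2.262
|j2.1 + 2.8| = √(2.1² + 2.8²) = 3.5
|T(j2.1)| = 130 × 35.06 / (2.262 × 3.5) = 575.8
20 log₁₀(575.8) = 55.21 dB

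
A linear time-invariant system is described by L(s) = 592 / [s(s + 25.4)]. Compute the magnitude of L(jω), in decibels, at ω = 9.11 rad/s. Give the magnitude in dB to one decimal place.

|j9.11 + 25.4| = √(9.11² + 25.4²) = 26.98
|j9.11| = 9.11
|L(j9.11)| = 592 / (26.98 × 9.11) = 2.4082
20 log₁₀(2.4082) = 7.63 dB

7.6 dB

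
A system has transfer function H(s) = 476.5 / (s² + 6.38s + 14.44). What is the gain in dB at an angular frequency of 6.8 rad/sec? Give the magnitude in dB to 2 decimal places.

18.95 dB

|(j6.8)² + 6.38(j6.8) + 14.44| = |-31.8 + j43.384| = 53.79
|H(j6.8)| = 476.5 / 53.79 = 8.8585
20 log₁₀(8.8585) = 18.947 dB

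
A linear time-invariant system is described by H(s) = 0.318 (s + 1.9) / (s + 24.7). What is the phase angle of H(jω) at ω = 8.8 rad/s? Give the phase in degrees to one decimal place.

58.2 deg

∠(j8.8 + 1.9) = arctan(8.8/1.9) = 77.82°
∠(j8.8 + 24.7) = arctan(8.8/24.7) = 19.61°
∠H(j8.8) = 77.82° − 19.61° = 58.21°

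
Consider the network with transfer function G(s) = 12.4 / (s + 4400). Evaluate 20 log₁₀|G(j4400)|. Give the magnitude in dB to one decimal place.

|j4400 + 4400| = √(4400² + 4400²) = 6223
|G(j4400)| = 12.4 / 6223 = 0.0019928
20 log₁₀(0.0019928) = -54.01 dB

-54.0 dB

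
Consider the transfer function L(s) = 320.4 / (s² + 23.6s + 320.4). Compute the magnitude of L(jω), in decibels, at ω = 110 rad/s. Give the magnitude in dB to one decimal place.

-31.5 dB

|(j110)² + 23.6(j110) + 320.4| = |-11780 + j2596| = 1.206e+04
|L(j110)| = 320.4 / 1.206e+04 = 0.026562
20 log₁₀(0.026562) = -31.51 dB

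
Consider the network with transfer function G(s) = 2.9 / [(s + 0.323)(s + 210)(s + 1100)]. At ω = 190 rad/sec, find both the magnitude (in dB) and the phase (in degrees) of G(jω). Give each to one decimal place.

|G| = -146.3 dB, ∠G = -141.8°

|j190 + 0.323| = √(190² + 0.323²) = 190
|j190 + 210| = √(190² + 210²) = 283.2
|j190 + 1100| = √(190² + 1100²) = 1116
|G(j190)| = 2.9 / (190 × 283.2 × 1116) = 4.8281e-08
20 log₁₀(4.8281e-08) = -146.32 dB
∠(j190 + 0.323) = arctan(190/0.323) = 89.90°
∠(j190 + 210) = arctan(190/210) = 42.14°
∠(j190 + 1100) = arctan(190/1100) = 9.80°
∠G(j190) = − (89.90° + 42.14° + 9.80°) = -141.84°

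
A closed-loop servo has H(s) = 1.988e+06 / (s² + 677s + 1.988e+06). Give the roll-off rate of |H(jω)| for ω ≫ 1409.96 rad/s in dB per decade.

With 0 zeros and 2 poles, the high-frequency asymptotic slope is 20 × (0 − 2) = -40 dB/decade.

-40 dB/decade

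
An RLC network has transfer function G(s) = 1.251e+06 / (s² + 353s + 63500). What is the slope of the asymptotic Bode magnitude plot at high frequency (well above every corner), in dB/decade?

-40 dB/decade

With 0 zeros and 2 poles, the high-frequency asymptotic slope is 20 × (0 − 2) = -40 dB/decade.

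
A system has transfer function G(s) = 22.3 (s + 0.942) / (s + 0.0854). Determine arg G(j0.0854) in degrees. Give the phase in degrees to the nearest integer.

∠(j0.0854 + 0.942) = arctan(0.0854/0.942) = 5.18°
∠(j0.0854 + 0.0854) = arctan(0.0854/0.0854) = 45.00°
∠G(j0.0854) = 5.18° − 45.00° = -39.82°

-40 deg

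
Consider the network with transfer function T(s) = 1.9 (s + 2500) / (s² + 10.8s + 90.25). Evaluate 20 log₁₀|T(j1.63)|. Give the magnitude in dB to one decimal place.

34.5 dB

|j1.63 + 2500| = √(1.63² + 2500²) = 2500
|(j1.63)² + 10.8(j1.63) + 90.25| = |87.593 + j17.604| = 89.34
|T(j1.63)| = 1.9 × 2500 / 89.34 = 53.165
20 log₁₀(53.165) = 34.51 dB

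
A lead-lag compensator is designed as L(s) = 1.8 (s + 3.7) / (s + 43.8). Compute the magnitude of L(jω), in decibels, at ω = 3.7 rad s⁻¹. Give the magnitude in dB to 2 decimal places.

|j3.7 + 3.7| = √(3.7² + 3.7²) = 5.233
|j3.7 + 43.8| = √(3.7² + 43.8²) = 43.96
|L(j3.7)| = 1.8 × 5.233 / 43.96 = 0.21427
20 log₁₀(0.21427) = -13.381 dB

-13.38 dB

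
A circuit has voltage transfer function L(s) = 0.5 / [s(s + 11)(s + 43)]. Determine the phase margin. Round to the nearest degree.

Gain crossover: |L(jω)| = 1 at ω ≈ 0.00106 rad s⁻¹.
∠L(j0.00106) = −90° − arctan(0.00106/11) − arctan(0.00106/43) ≈ -90.01°
PM = 180° + (-90.01°) = 89.99°

90°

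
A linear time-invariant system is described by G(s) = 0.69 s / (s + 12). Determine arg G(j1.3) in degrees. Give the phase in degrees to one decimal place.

∠(j1.3) = 90.00°
∠(j1.3 + 12) = arctan(1.3/12) = 6.18°
∠G(j1.3) = 90.00° − 6.18° = 83.82°

83.8°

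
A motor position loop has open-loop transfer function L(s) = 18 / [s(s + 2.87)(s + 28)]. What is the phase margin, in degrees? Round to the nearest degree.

Gain crossover: |L(jω)| = 1 at ω ≈ 0.223 rad/s.
∠L(j0.223) = −90° − arctan(0.223/2.87) − arctan(0.223/28) ≈ -94.91°
PM = 180° + (-94.91°) = 85.09°

85°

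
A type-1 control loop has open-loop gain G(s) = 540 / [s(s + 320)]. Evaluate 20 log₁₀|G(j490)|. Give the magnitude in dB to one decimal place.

|j490 + 320| = √(490² + 320²) = 585.2
|j490| = 490
|G(j490)| = 540 / (585.2 × 490) = 0.0018831
20 log₁₀(0.0018831) = -54.50 dB

-54.5 dB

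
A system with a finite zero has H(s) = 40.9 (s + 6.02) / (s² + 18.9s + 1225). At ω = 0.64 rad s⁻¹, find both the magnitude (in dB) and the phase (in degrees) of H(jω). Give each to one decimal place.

|j0.64 + 6.02| = √(0.64² + 6.02²) = 6.054
|(j0.64)² + 18.9(j0.64) + 1225| = |1224.6 + j12.096| = 1225
|H(j0.64)| = 40.9 × 6.054 / 1225 = 0.20218
20 log₁₀(0.20218) = -13.89 dB
∠(j0.64 + 6.02) = arctan(0.64/6.02) = 6.07°
∠[(j0.64)² + 18.9(j0.64) + 1225] = ∠[1224.6 + j12.096] = 0.57°
∠H(j0.64) = 6.07° − 0.57° = 5.50°

|H| = -13.9 dB, ∠H = 5.5°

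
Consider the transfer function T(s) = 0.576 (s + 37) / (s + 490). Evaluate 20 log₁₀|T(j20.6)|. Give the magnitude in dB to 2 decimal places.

|j20.6 + 37| = √(20.6² + 37²) = 42.35
|j20.6 + 490| = √(20.6² + 490²) = 490.4
|T(j20.6)| = 0.576 × 42.35 / 490.4 = 0.049737
20 log₁₀(0.049737) = -26.066 dB

-26.07 dB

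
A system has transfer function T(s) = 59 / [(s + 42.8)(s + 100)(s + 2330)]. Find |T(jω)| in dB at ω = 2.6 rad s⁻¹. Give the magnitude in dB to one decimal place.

-104.6 dB

|j2.6 + 42.8| = √(2.6² + 42.8²) = 42.88
|j2.6 + 100| = √(2.6² + 100²) = 100
|j2.6 + 2330| = √(2.6² + 2330²) = 2330
|T(j2.6)| = 59 / (42.88 × 100 × 2330) = 5.9034e-06
20 log₁₀(5.9034e-06) = -104.58 dB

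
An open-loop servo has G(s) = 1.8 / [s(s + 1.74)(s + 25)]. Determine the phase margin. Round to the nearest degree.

89°

Gain crossover: |G(jω)| = 1 at ω ≈ 0.0414 rad/s.
∠G(j0.0414) = −90° − arctan(0.0414/1.74) − arctan(0.0414/25) ≈ -91.46°
PM = 180° + (-91.46°) = 88.54°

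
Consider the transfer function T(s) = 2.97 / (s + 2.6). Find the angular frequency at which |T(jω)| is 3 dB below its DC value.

2.6 rad/s

For a single-pole low-pass, the −3 dB point is at the pole: ω = 2.6 rad/s.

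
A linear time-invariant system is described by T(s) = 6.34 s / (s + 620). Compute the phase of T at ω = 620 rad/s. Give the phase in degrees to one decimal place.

∠(j620) = 90.00°
∠(j620 + 620) = arctan(620/620) = 45.00°
∠T(j620) = 90.00° − 45.00° = 45.00°

45.0°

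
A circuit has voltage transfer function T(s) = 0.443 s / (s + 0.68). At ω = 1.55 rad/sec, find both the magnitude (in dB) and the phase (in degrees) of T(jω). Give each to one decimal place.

|T| = -7.8 dB, ∠T = 23.7°

|j1.55| = 1.55
|j1.55 + 0.68| = √(1.55² + 0.68²) = 1.693
|T(j1.55)| = 0.443 × 1.55 / 1.693 = 0.40568
20 log₁₀(0.40568) = -7.84 dB
∠(j1.55) = 90.00°
∠(j1.55 + 0.68) = arctan(1.55/0.68) = 66.31°
∠T(j1.55) = 90.00° − 66.31° = 23.69°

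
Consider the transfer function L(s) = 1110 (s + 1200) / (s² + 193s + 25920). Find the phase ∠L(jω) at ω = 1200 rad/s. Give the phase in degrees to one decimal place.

-125.7°

∠(j1200 + 1200) = arctan(1200/1200) = 45.00°
∠[(j1200)² + 193(j1200) + 25920] = ∠[-1.4141e+06 + j2.316e+05] = 170.70°
∠L(j1200) = 45.00° − 170.70° = -125.70°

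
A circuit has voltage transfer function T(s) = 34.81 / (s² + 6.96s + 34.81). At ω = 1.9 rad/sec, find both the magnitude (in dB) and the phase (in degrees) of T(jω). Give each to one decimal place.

|T| = 0.2 dB, ∠T = -23.0 deg

|(j1.9)² + 6.96(j1.9) + 34.81| = |31.2 + j13.224| = 33.89
|T(j1.9)| = 34.81 / 33.89 = 1.0272
20 log₁₀(1.0272) = 0.23 dB
∠[(j1.9)² + 6.96(j1.9) + 34.81] = ∠[31.2 + j13.224] = 22.97°
∠T(j1.9) = −22.97° = -22.97°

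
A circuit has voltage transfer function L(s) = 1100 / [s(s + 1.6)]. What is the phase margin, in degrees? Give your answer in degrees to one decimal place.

Gain crossover: |L(jω)| = 1 at ω ≈ 33.1 rad s⁻¹.
∠L(j33.1) = −90° − arctan(33.1/1.6) ≈ -177.24°
PM = 180° + (-177.24°) = 2.76°

2.8°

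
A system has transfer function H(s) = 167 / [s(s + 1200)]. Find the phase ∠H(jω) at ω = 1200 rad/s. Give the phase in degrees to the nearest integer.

-135°

∠(j1200 + 1200) = arctan(1200/1200) = 45.00°
∠(j1200) = 90.00°
∠H(j1200) = − (45.00° + 90.00°) = -135.00°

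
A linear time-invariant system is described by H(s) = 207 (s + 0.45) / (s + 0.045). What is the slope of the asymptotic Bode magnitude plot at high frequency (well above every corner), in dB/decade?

0 dB/decade

With 1 zero and 1 pole, the high-frequency asymptotic slope is 20 × (1 − 1) = 0 dB/decade.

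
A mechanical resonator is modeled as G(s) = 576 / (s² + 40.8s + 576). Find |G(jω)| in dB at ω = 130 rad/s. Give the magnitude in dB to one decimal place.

-29.5 dB

|(j130)² + 40.8(j130) + 576| = |-16324 + j5304| = 1.716e+04
|G(j130)| = 576 / 1.716e+04 = 0.033558
20 log₁₀(0.033558) = -29.48 dB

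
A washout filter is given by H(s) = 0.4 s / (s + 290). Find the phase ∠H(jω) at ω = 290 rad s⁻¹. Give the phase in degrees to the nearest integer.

45 deg

∠(j290) = 90.00°
∠(j290 + 290) = arctan(290/290) = 45.00°
∠H(j290) = 90.00° − 45.00° = 45.00°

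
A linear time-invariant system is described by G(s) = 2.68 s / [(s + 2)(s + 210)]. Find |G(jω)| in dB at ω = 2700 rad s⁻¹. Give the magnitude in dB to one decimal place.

|j2700| = 2700
|j2700 + 2| = √(2700² + 2²) = 2700
|j2700 + 210| = √(2700² + 210²) = 2708
|G(j2700)| = 2.68 × 2700 / (2700 × 2708) = 0.0009896
20 log₁₀(0.0009896) = -60.09 dB

-60.1 dB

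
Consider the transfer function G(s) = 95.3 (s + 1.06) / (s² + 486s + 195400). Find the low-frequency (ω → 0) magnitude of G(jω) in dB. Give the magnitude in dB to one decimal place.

-65.7 dB

G(0) = 95.3 × 1.06 / 195400 = 0.00051698
20 log₁₀(0.00051698) = -65.73 dB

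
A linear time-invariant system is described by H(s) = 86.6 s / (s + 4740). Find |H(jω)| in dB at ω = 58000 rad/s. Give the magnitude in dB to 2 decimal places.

|j58000| = 5.8e+04
|j58000 + 4740| = √(58000² + 4740²) = 5.819e+04
|H(j58000)| = 86.6 × 5.8e+04 / 5.819e+04 = 86.312
20 log₁₀(86.312) = 38.721 dB

38.72 dB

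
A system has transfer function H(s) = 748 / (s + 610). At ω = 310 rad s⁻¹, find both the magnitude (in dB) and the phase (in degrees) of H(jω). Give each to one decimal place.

|H| = 0.8 dB, ∠H = -26.9 deg

|j310 + 610| = √(310² + 610²) = 684.3
|H(j310)| = 748 / 684.3 = 1.0932
20 log₁₀(1.0932) = 0.77 dB
∠(j310 + 610) = arctan(310/610) = 26.94°
∠H(j310) = −26.94° = -26.94°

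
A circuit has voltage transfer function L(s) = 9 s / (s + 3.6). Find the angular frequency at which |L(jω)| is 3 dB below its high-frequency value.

For a single-pole high-pass, the −3 dB point is at the pole: ω = 3.6 rad/s.

3.6 rad/s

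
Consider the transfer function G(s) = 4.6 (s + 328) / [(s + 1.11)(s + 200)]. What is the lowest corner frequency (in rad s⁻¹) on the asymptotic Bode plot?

1.11 rad s⁻¹

Break frequencies occur at each pole and zero magnitude: 1.11 rad s⁻¹, 200 rad s⁻¹, 328 rad s⁻¹.
The lowest is 1.11 rad s⁻¹.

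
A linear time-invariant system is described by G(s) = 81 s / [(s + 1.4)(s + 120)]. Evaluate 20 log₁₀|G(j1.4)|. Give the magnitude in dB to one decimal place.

-6.4 dB

|j1.4| = 1.4
|j1.4 + 1.4| = √(1.4² + 1.4²) = 1.98
|j1.4 + 120| = √(1.4² + 120²) = 120
|G(j1.4)| = 81 × 1.4 / (1.98 × 120) = 0.47726
20 log₁₀(0.47726) = -6.42 dB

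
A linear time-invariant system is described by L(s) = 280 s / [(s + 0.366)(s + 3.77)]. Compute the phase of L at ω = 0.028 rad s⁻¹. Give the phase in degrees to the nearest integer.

85°

∠(j0.028) = 90.00°
∠(j0.028 + 0.366) = arctan(0.028/0.366) = 4.37°
∠(j0.028 + 3.77) = arctan(0.028/3.77) = 0.43°
∠L(j0.028) = 90.00° − (4.37° + 0.43°) = 85.20°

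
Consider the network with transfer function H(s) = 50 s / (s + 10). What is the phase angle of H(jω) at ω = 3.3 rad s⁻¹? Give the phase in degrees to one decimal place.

∠(j3.3) = 90.00°
∠(j3.3 + 10) = arctan(3.3/10) = 18.26°
∠H(j3.3) = 90.00° − 18.26° = 71.74°

71.7°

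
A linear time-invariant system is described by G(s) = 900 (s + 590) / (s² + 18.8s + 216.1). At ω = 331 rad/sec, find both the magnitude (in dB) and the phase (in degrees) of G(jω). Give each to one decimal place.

|j331 + 590| = √(331² + 590²) = 676.5
|(j331)² + 18.8(j331) + 216.1| = |-1.0934e+05 + j6222.8| = 1.095e+05
|G(j331)| = 900 × 676.5 / 1.095e+05 = 5.5592
20 log₁₀(5.5592) = 14.90 dB
∠(j331 + 590) = arctan(331/590) = 29.29°
∠[(j331)² + 18.8(j331) + 216.1] = ∠[-1.0934e+05 + j6222.8] = 176.74°
∠G(j331) = 29.29° − 176.74° = -147.45°

|G| = 14.9 dB, ∠G = -147.4 deg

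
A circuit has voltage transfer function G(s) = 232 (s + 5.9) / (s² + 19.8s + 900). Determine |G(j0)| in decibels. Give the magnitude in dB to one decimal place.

G(0) = 232 × 5.9 / 900 = 1.5209
20 log₁₀(1.5209) = 3.64 dB

3.6 dB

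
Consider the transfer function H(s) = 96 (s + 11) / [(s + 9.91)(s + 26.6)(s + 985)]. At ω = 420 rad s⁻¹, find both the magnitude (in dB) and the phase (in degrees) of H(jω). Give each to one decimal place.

|H| = -73.4 dB, ∠H = -109.6°

|j420 + 11| = √(420² + 11²) = 420.1
|j420 + 9.91| = √(420² + 9.91²) = 420.1
|j420 + 26.6| = √(420² + 26.6²) = 420.8
|j420 + 985| = √(420² + 985²) = 1071
|H(j420)| = 96 × 420.1 / (420.1 × 420.8 × 1071) = 0.00021304
20 log₁₀(0.00021304) = -73.43 dB
∠(j420 + 11) = arctan(420/11) = 88.50°
∠(j420 + 9.91) = arctan(420/9.91) = 88.65°
∠(j420 + 26.6) = arctan(420/26.6) = 86.38°
∠(j420 + 985) = arctan(420/985) = 23.09°
∠H(j420) = 88.50° − (88.65° + 86.38° + 23.09°) = -109.62°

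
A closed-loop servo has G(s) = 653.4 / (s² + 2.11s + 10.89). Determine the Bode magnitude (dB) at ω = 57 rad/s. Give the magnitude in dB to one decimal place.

-13.9 dB

|(j57)² + 2.11(j57) + 10.89| = |-3238.1 + j120.27| = 3240
|G(j57)| = 653.4 / 3240 = 0.20165
20 log₁₀(0.20165) = -13.91 dB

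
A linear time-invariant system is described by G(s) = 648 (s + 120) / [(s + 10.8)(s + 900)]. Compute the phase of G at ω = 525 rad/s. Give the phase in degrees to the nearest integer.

-42 deg

∠(j525 + 120) = arctan(525/120) = 77.12°
∠(j525 + 10.8) = arctan(525/10.8) = 88.82°
∠(j525 + 900) = arctan(525/900) = 30.26°
∠G(j525) = 77.12° − (88.82° + 30.26°) = -41.95°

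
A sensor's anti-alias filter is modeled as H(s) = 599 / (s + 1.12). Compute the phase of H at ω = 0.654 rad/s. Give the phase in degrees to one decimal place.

∠(j0.654 + 1.12) = arctan(0.654/1.12) = 30.28°
∠H(j0.654) = −30.28° = -30.28°

-30.3°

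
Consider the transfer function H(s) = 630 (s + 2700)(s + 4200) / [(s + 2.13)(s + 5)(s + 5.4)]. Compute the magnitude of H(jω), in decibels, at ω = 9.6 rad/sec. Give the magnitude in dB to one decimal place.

|j9.6 + 2700| = √(9.6² + 2700²) = 2700
|j9.6 + 4200| = √(9.6² + 4200²) = 4200
|j9.6 + 2.13| = √(9.6² + 2.13²) = 9.833
|j9.6 + 5| = √(9.6² + 5²) = 10.82
|j9.6 + 5.4| = √(9.6² + 5.4²) = 11.01
|H(j9.6)| = 630 × 2700 × 4200 / (9.833 × 10.82 × 11.01) = 6.0939e+06
20 log₁₀(6.0939e+06) = 135.70 dB

135.7 dB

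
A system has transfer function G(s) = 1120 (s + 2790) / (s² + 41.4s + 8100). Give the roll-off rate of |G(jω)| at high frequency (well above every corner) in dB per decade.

With 1 zero and 2 poles, the high-frequency asymptotic slope is 20 × (1 − 2) = -20 dB/decade.

-20 dB/decade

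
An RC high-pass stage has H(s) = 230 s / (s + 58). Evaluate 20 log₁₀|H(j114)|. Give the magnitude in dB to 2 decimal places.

46.23 dB

|j114| = 114
|j114 + 58| = √(114² + 58²) = 127.9
|H(j114)| = 230 × 114 / 127.9 = 204.99
20 log₁₀(204.99) = 46.235 dB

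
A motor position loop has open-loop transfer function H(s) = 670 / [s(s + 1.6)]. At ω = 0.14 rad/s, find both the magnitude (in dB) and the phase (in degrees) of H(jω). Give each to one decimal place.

|H| = 69.5 dB, ∠H = -95.0°

|j0.14 + 1.6| = √(0.14² + 1.6²) = 1.606
|j0.14| = 0.14
|H(j0.14)| = 670 / (1.606 × 0.14) = 2979.7
20 log₁₀(2979.7) = 69.48 dB
∠(j0.14 + 1.6) = arctan(0.14/1.6) = 5.00°
∠(j0.14) = 90.00°
∠H(j0.14) = − (5.00° + 90.00°) = -95.00°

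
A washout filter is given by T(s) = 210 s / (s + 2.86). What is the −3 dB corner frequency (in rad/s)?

For a single-pole high-pass, the −3 dB point is at the pole: ω = 2.86 rad/s.

2.86 rad/s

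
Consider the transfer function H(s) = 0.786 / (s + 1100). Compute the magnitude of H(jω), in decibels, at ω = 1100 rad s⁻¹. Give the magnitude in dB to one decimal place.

|j1100 + 1100| = √(1100² + 1100²) = 1556
|H(j1100)| = 0.786 / 1556 = 0.00050526
20 log₁₀(0.00050526) = -65.93 dB

-65.9 dB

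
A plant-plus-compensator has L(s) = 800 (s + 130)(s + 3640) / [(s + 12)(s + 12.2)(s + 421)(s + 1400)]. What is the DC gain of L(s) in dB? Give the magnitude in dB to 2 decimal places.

12.84 dB

L(0) = 800 × 130 × 3640 / (12 × 12.2 × 421 × 1400) = 4.3872
20 log₁₀(4.3872) = 12.844 dB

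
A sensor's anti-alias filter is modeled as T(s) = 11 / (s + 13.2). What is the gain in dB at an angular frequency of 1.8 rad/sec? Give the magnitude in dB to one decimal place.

|j1.8 + 13.2| = √(1.8² + 13.2²) = 13.32
|T(j1.8)| = 11 / 13.32 = 0.82569
20 log₁₀(0.82569) = -1.66 dB

-1.7 dB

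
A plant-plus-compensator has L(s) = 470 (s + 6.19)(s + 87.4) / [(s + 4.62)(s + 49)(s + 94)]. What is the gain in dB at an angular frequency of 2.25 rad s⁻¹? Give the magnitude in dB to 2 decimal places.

21.15 dB

|j2.25 + 6.19| = √(2.25² + 6.19²) = 6.586
|j2.25 + 87.4| = √(2.25² + 87.4²) = 87.43
|j2.25 + 4.62| = √(2.25² + 4.62²) = 5.139
|j2.25 + 49| = √(2.25² + 49²) = 49.05
|j2.25 + 94| = √(2.25² + 94²) = 94.03
|L(j2.25)| = 470 × 6.586 × 87.43 / (5.139 × 49.05 × 94.03) = 11.419
20 log₁₀(11.419) = 21.153 dB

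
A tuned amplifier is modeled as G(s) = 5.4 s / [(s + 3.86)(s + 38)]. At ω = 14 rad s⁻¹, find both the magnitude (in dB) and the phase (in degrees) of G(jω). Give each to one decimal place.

|j14| = 14
|j14 + 3.86| = √(14² + 3.86²) = 14.52
|j14 + 38| = √(14² + 38²) = 40.5
|G(j14)| = 5.4 × 14 / (14.52 × 40.5) = 0.12855
20 log₁₀(0.12855) = -17.82 dB
∠(j14) = 90.00°
∠(j14 + 3.86) = arctan(14/3.86) = 74.59°
∠(j14 + 38) = arctan(14/38) = 20.22°
∠G(j14) = 90.00° − (74.59° + 20.22°) = -4.81°

|G| = -17.8 dB, ∠G = -4.8°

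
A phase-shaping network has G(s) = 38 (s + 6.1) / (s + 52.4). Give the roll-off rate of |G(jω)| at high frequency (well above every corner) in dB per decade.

With 1 zero and 1 pole, the high-frequency asymptotic slope is 20 × (1 − 1) = 0 dB/decade.

0 dB/decade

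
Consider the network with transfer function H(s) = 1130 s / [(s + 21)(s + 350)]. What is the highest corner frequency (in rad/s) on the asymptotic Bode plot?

Break frequencies occur at each pole and zero magnitude: 21 rad/s, 350 rad/s.
The highest is 350 rad/s.

350 rad/s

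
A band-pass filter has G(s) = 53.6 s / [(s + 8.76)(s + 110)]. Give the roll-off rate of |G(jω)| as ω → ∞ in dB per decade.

-20 dB/decade

With 1 zero and 2 poles, the high-frequency asymptotic slope is 20 × (1 − 2) = -20 dB/decade.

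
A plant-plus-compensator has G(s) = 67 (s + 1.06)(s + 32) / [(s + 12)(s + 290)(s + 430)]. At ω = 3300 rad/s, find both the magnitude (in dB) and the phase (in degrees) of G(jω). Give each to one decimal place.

|j3300 + 1.06| = √(3300² + 1.06²) = 3300
|j3300 + 32| = √(3300² + 32²) = 3300
|j3300 + 12| = √(3300² + 12²) = 3300
|j3300 + 290| = √(3300² + 290²) = 3313
|j3300 + 430| = √(3300² + 430²) = 3328
|G(j3300)| = 67 × 3300 × 3300 / (3300 × 3313 × 3328) = 0.020056
20 log₁₀(0.020056) = -33.95 dB
∠(j3300 + 1.06) = arctan(3300/1.06) = 89.98°
∠(j3300 + 32) = arctan(3300/32) = 89.44°
∠(j3300 + 12) = arctan(3300/12) = 89.79°
∠(j3300 + 290) = arctan(3300/290) = 84.98°
∠(j3300 + 430) = arctan(3300/430) = 82.58°
∠G(j3300) = 89.98° + 89.44° − (89.79° + 84.98° + 82.58°) = -77.92°

|G| = -34.0 dB, ∠G = -77.9°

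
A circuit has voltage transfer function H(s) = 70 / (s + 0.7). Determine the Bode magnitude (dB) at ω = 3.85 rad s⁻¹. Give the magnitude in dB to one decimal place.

|j3.85 + 0.7| = √(3.85² + 0.7²) = 3.913
|H(j3.85)| = 70 / 3.913 = 17.889
20 log₁₀(17.889) = 25.05 dB

25.1 dB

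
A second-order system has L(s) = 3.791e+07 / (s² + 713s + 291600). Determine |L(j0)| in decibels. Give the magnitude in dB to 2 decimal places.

L(0) = 3.791e+07 / 291600 = 130.01
20 log₁₀(130.01) = 42.279 dB

42.28 dB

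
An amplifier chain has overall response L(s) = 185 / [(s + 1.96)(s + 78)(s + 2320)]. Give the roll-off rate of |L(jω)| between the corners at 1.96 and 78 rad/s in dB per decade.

-20 dB/decade

In this band the factors already past their corner are: pole at 1.96; net slope = -20 dB/decade.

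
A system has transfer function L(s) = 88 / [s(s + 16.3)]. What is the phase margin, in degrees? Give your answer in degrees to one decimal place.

72.5°

Gain crossover: |L(jω)| = 1 at ω ≈ 5.15 rad/s.
∠L(j5.15) = −90° − arctan(5.15/16.3) ≈ -107.53°
PM = 180° + (-107.53°) = 72.47°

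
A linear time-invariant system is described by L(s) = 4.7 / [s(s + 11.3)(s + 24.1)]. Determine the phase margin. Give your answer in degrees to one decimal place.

89.9°

Gain crossover: |L(jω)| = 1 at ω ≈ 0.0173 rad/s.
∠L(j0.0173) = −90° − arctan(0.0173/11.3) − arctan(0.0173/24.1) ≈ -90.13°
PM = 180° + (-90.13°) = 89.87°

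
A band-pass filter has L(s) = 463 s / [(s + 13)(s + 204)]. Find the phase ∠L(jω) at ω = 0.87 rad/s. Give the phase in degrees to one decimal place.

∠(j0.87) = 90.00°
∠(j0.87 + 13) = arctan(0.87/13) = 3.83°
∠(j0.87 + 204) = arctan(0.87/204) = 0.24°
∠L(j0.87) = 90.00° − (3.83° + 0.24°) = 85.93°

85.9 deg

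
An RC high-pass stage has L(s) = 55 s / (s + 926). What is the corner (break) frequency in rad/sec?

The single real pole at s = −926 gives a corner at ω = 926 rad/sec.

926 rad/sec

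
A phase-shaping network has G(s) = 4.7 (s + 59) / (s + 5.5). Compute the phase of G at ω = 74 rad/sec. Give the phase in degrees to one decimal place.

∠(j74 + 59) = arctan(74/59) = 51.43°
∠(j74 + 5.5) = arctan(74/5.5) = 85.75°
∠G(j74) = 51.43° − 85.75° = -34.31°

-34.3°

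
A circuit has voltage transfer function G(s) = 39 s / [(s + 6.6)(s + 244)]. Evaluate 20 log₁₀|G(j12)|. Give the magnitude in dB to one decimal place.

|j12| = 12
|j12 + 6.6| = √(12² + 6.6²) = 13.7
|j12 + 244| = √(12² + 244²) = 244.3
|G(j12)| = 39 × 12 / (13.7 × 244.3) = 0.13988
20 log₁₀(0.13988) = -17.08 dB

-17.1 dB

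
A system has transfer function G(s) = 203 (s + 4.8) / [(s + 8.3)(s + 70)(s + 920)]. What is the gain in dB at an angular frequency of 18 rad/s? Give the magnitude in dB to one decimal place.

-50.8 dB

|j18 + 4.8| = √(18² + 4.8²) = 18.63
|j18 + 8.3| = √(18² + 8.3²) = 19.82
|j18 + 70| = √(18² + 70²) = 72.28
|j18 + 920| = √(18² + 920²) = 920.2
|G(j18)| = 203 × 18.63 / (19.82 × 72.28 × 920.2) = 0.0028687
20 log₁₀(0.0028687) = -50.85 dB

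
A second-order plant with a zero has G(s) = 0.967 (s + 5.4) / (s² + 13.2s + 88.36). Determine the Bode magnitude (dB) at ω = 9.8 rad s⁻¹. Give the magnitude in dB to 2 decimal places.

-21.57 dB

|j9.8 + 5.4| = √(9.8² + 5.4²) = 11.19
|(j9.8)² + 13.2(j9.8) + 88.36| = |-7.68 + j129.36| = 129.6
|G(j9.8)| = 0.967 × 11.19 / 129.6 = 0.083496
20 log₁₀(0.083496) = -21.567 dB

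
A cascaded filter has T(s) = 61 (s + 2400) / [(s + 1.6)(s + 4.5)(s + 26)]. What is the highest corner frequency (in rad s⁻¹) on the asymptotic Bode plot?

Break frequencies occur at each pole and zero magnitude: 1.6 rad s⁻¹, 4.5 rad s⁻¹, 26 rad s⁻¹, 2400 rad s⁻¹.
The highest is 2400 rad s⁻¹.

2400 rad s⁻¹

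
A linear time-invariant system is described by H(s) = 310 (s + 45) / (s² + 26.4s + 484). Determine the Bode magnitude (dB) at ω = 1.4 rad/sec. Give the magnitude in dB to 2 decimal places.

|j1.4 + 45| = √(1.4² + 45²) = 45.02
|(j1.4)² + 26.4(j1.4) + 484| = |482.04 + j36.96| = 483.5
|H(j1.4)| = 310 × 45.02 / 483.5 = 28.869
20 log₁₀(28.869) = 29.209 dB

29.21 dB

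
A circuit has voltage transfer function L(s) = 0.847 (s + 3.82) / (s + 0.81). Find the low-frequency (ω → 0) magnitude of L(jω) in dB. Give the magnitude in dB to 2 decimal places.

L(0) = 0.847 × 3.82 / 0.81 = 3.9945
20 log₁₀(3.9945) = 12.029 dB

12.03 dB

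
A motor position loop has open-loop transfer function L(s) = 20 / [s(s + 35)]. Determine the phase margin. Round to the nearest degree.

Gain crossover: |L(jω)| = 1 at ω ≈ 0.571 rad/sec.
∠L(j0.571) = −90° − arctan(0.571/35) ≈ -90.94°
PM = 180° + (-90.94°) = 89.06°

89 deg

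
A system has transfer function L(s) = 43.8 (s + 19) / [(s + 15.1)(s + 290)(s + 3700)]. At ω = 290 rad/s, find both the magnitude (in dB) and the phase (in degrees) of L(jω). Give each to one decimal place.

|j290 + 19| = √(290² + 19²) = 290.6
|j290 + 15.1| = √(290² + 15.1²) = 290.4
|j290 + 290| = √(290² + 290²) = 410.1
|j290 + 3700| = √(290² + 3700²) = 3711
|L(j290)| = 43.8 × 290.6 / (290.4 × 410.1 × 3711) = 2.8799e-05
20 log₁₀(2.8799e-05) = -90.81 dB
∠(j290 + 19) = arctan(290/19) = 86.25°
∠(j290 + 15.1) = arctan(290/15.1) = 87.02°
∠(j290 + 290) = arctan(290/290) = 45.00°
∠(j290 + 3700) = arctan(290/3700) = 4.48°
∠L(j290) = 86.25° − (87.02° + 45.00° + 4.48°) = -50.25°

|L| = -90.8 dB, ∠L = -50.2°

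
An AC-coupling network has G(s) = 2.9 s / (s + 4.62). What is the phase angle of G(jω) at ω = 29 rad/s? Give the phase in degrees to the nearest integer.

9 deg

∠(j29) = 90.00°
∠(j29 + 4.62) = arctan(29/4.62) = 80.95°
∠G(j29) = 90.00° − 80.95° = 9.05°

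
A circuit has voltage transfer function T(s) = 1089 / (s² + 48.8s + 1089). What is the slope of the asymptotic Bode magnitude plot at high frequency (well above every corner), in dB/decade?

With 0 zeros and 2 poles, the high-frequency asymptotic slope is 20 × (0 − 2) = -40 dB/decade.

-40 dB/decade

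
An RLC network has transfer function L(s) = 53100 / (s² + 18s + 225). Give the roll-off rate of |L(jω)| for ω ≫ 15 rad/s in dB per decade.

With 0 zeros and 2 poles, the high-frequency asymptotic slope is 20 × (0 − 2) = -40 dB/decade.

-40 dB/decade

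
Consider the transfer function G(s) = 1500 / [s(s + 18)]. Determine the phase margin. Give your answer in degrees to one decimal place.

Gain crossover: |G(jω)| = 1 at ω ≈ 36.7 rad/sec.
∠G(j36.7) = −90° − arctan(36.7/18) ≈ -153.87°
PM = 180° + (-153.87°) = 26.13°

26.1 deg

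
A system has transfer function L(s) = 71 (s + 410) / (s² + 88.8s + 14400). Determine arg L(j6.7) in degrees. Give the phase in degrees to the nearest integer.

-1 deg

∠(j6.7 + 410) = arctan(6.7/410) = 0.94°
∠[(j6.7)² + 88.8(j6.7) + 14400] = ∠[14355 + j594.96] = 2.37°
∠L(j6.7) = 0.94° − 2.37° = -1.44°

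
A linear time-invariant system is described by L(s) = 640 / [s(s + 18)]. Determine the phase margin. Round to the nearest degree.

Gain crossover: |L(jω)| = 1 at ω ≈ 22.3 rad s⁻¹.
∠L(j22.3) = −90° − arctan(22.3/18) ≈ -141.12°
PM = 180° + (-141.12°) = 38.88°

39°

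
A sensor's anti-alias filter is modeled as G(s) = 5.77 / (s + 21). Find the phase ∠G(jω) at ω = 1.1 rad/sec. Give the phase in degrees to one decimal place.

∠(j1.1 + 21) = arctan(1.1/21) = 3.00°
∠G(j1.1) = −3.00° = -3.00°

-3.0°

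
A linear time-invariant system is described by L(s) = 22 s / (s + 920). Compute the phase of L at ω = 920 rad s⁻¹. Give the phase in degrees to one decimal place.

∠(j920) = 90.00°
∠(j920 + 920) = arctan(920/920) = 45.00°
∠L(j920) = 90.00° − 45.00° = 45.00°

45.0°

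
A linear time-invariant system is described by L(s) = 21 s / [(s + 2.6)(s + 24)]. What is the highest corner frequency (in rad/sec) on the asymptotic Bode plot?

24 rad/sec

Break frequencies occur at each pole and zero magnitude: 2.6 rad/sec, 24 rad/sec.
The highest is 24 rad/sec.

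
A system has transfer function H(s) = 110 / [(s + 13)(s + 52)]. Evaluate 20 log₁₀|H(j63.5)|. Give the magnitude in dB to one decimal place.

|j63.5 + 13| = √(63.5² + 13²) = 64.82
|j63.5 + 52| = √(63.5² + 52²) = 82.07
|H(j63.5)| = 110 / (64.82 × 82.07) = 0.020677
20 log₁₀(0.020677) = -33.69 dB

-33.7 dB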